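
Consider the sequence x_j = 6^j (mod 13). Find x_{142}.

4

Listing terms: x_1 = 6, x_2 = 10, x_3 = 8, x_4 = 9, x_5 = 2, x_6 = 12, x_7 = 7, x_8 = 3, x_9 = 5, x_{10} = 4, x_{11} = 11, x_{12} = 1, x_{13} = 6.
Since x_{13} = x_1 = 6, the sequence is periodic with period 12.
So x_{142} = x_{1 + ((142-1) mod 12)} = x_{10} = 4.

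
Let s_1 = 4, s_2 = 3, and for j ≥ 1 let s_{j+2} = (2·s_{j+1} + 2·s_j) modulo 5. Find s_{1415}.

2

s_1 = 4, s_2 = 3, s_3 = 4, s_4 = 4, s_5 = 1, s_6 = 0, s_7 = 2, s_8 = 4, s_9 = 2, s_{10} = 2, s_{11} = 3, s_{12} = 0, s_{13} = 1, s_{14} = 2, s_{15} = 1, s_{16} = 1, s_{17} = 4, s_{18} = 0, s_{19} = 3, s_{20} = 1, s_{21} = 3, s_{22} = 3, s_{23} = 2, s_{24} = 0, s_{25} = 4, s_{26} = 3.
The sequence repeats with period 24.
(1415 - 1) mod 24 = 22, so s_{1415} = s_{23} = 2.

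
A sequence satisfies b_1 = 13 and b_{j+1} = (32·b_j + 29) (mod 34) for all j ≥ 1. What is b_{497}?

b_1 = 13,  b_2 = 3,  b_3 = 23,  b_4 = 17,  b_5 = 29,  b_6 = 5,  b_7 = 19,  b_8 = 25,  b_9 = 13.
The sequence repeats with period 8.
(497 - 1) mod 8 = 0, so b_{497} = b_1 = 13.

13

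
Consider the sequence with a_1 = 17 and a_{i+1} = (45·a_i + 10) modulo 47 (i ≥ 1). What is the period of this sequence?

Listing terms: a_1 = 17, a_2 = 23, a_3 = 11, a_4 = 35, a_5 = 34, a_6 = 36, a_7 = 32, a_8 = 40, a_9 = 24, a_{10} = 9, a_{11} = 39, a_{12} = 26, a_{13} = 5, a_{14} = 0, a_{15} = 10, a_{16} = 37, a_{17} = 30, a_{18} = 44, a_{19} = 16, a_{20} = 25, a_{21} = 7, a_{22} = 43, a_{23} = 18, a_{24} = 21, a_{25} = 15, a_{26} = 27, a_{27} = 3, a_{28} = 4, a_{29} = 2, a_{30} = 6, a_{31} = 45, a_{32} = 14, a_{33} = 29, a_{34} = 46, a_{35} = 12, a_{36} = 33, a_{37} = 38, a_{38} = 28, a_{39} = 1, a_{40} = 8, a_{41} = 41, a_{42} = 22, a_{43} = 13, a_{44} = 31, a_{45} = 42, a_{46} = 20, a_{47} = 17.
Since a_{47} = a_1 = 17, the sequence is periodic with period 46.

46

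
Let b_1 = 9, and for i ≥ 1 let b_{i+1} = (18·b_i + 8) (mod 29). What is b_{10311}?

8

We have b_1 = 9,  b_2 = 25,  b_3 = 23,  b_4 = 16,  b_5 = 6,  b_6 = 0,  b_7 = 8,  b_8 = 7,  b_9 = 18,  b_{10} = 13,  b_{11} = 10,  b_{12} = 14,  b_{13} = 28,  b_{14} = 19,  b_{15} = 2,  b_{16} = 15,  b_{17} = 17,  b_{18} = 24,  b_{19} = 5,  b_{20} = 11,  b_{21} = 3,  b_{22} = 4,  b_{23} = 22,  b_{24} = 27,  b_{25} = 1,  b_{26} = 26,  b_{27} = 12,  b_{28} = 21,  b_{29} = 9.
The sequence repeats with period 28.
(10311 - 1) mod 28 = 6, so b_{10311} = b_7 = 8.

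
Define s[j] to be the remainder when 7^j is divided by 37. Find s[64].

Listing terms: s[0] = 1,  s[1] = 7,  s[2] = 12,  s[3] = 10,  s[4] = 33,  s[5] = 9,  s[6] = 26,  s[7] = 34,  s[8] = 16,  s[9] = 1.
The sequence repeats with period 9.
So s[64] = s[0 + ((64-0) mod 9)] = s[1] = 7.

7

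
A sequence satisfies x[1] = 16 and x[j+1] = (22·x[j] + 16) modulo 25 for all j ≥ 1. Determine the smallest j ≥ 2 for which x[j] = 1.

Listing terms: x[1] = 16; x[2] = 18; x[3] = 12; x[4] = 5; x[5] = 1; x[6] = 13; x[7] = 2; x[8] = 10; x[9] = 11; x[10] = 8; x[11] = 17; x[12] = 15; x[13] = 21; x[14] = 3; x[15] = 7; x[16] = 20; x[17] = 6; x[18] = 23; x[19] = 22; x[20] = 0; x[21] = 16.
The sequence repeats with period 20.
The value 1 first appears (with j ≥ 2) at x[5].

5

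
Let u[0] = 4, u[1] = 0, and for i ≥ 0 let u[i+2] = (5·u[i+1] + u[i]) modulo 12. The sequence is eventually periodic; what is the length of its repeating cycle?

Computing terms: u[0] = 4,  u[1] = 0,  u[2] = 4,  u[3] = 8,  u[4] = 8,  u[5] = 0,  u[6] = 8,  u[7] = 4,  u[8] = 4,  u[9] = 0.
The sequence repeats with period 8.

8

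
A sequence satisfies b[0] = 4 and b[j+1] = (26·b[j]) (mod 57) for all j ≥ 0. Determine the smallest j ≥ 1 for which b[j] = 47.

1

We have b[0] = 4, b[1] = 47, b[2] = 25, b[3] = 23, b[4] = 28, b[5] = 44, b[6] = 4.
The sequence repeats with period 6.
The value 47 first appears (with j ≥ 1) at b[1].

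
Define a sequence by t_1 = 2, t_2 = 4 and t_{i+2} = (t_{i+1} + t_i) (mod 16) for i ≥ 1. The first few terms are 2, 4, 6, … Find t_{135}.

Computing terms: t_1 = 2, t_2 = 4, t_3 = 6, t_4 = 10, t_5 = 0, t_6 = 10, t_7 = 10, t_8 = 4, t_9 = 14, t_{10} = 2, t_{11} = 0, t_{12} = 2, t_{13} = 2, t_{14} = 4.
The sequence repeats with period 12.
(135 - 1) mod 12 = 2, so t_{135} = t_3 = 6.

6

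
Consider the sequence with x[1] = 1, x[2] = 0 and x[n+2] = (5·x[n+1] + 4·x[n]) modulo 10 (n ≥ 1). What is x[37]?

6

Listing terms: x[1] = 1; x[2] = 0; x[3] = 4; x[4] = 0; x[5] = 6; x[6] = 0; x[7] = 4.
Since (x[6], x[7]) = (x[2], x[3]) = (0, 4) (two consecutive terms determine the rest), the sequence is eventually periodic: after a pre-period of length 1 it cycles with period 4.
For n ≥ 2, x[n] depends only on (n - 2) mod 4. (37 - 2) mod 4 = 3, so x[37] = x[5] = 6.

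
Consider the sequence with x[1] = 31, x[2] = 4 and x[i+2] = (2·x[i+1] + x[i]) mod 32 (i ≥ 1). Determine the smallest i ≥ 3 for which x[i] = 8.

6

Listing terms: x[1] = 31,  x[2] = 4,  x[3] = 7,  x[4] = 18,  x[5] = 11,  x[6] = 8,  x[7] = 27,  x[8] = 30,  x[9] = 23,  x[10] = 12,  x[11] = 15,  x[12] = 10,  x[13] = 3,  x[14] = 16,  x[15] = 3,  x[16] = 22,  x[17] = 15,  x[18] = 20,  x[19] = 23,  x[20] = 2,  x[21] = 27,  x[22] = 24,  x[23] = 11,  x[24] = 14,  x[25] = 7,  x[26] = 28,  x[27] = 31,  x[28] = 26,  x[29] = 19,  x[30] = 0,  x[31] = 19,  x[32] = 6,  x[33] = 31,  x[34] = 4.
The sequence repeats with period 32.
The value 8 first appears (with i ≥ 3) at x[6].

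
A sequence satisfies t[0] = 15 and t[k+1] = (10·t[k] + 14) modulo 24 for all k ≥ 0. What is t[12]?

Listing terms: t[0] = 15, t[1] = 20, t[2] = 22, t[3] = 18, t[4] = 2, t[5] = 10, t[6] = 18.
Since t[6] = t[3] = 18, the sequence is eventually periodic: after a pre-period of length 3 it cycles with period 3.
For k ≥ 3, t[k] depends only on (k - 3) mod 3. (12 - 3) mod 3 = 0, so t[12] = t[3] = 18.

18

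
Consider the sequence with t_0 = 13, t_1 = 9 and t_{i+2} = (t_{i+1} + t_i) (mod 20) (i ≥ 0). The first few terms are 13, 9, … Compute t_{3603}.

11

We have t_0 = 13,  t_1 = 9,  t_2 = 2,  t_3 = 11,  t_4 = 13,  t_5 = 4,  t_6 = 17,  t_7 = 1,  t_8 = 18,  t_9 = 19,  t_{10} = 17,  t_{11} = 16,  t_{12} = 13,  t_{13} = 9.
The sequence repeats with period 12.
So t_{3603} = t_{0 + ((3603-0) mod 12)} = t_3 = 11.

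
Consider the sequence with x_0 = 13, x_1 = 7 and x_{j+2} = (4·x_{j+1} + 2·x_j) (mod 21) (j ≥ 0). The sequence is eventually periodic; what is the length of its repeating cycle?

48

x_0 = 13, x_1 = 7, x_2 = 12, x_3 = 20, x_4 = 20, x_5 = 15, x_6 = 16, x_7 = 10, x_8 = 9, x_9 = 14, x_{10} = 11, x_{11} = 9, x_{12} = 16, x_{13} = 19, x_{14} = 3, x_{15} = 8, x_{16} = 17, x_{17} = 0, x_{18} = 13, x_{19} = 10, x_{20} = 3, x_{21} = 11, x_{22} = 8, x_{23} = 12, x_{24} = 1, x_{25} = 7, x_{26} = 9, x_{27} = 8, x_{28} = 8, x_{29} = 6, x_{30} = 19, x_{31} = 4, x_{32} = 12, x_{33} = 14, x_{34} = 17, x_{35} = 12, x_{36} = 19, x_{37} = 16, x_{38} = 18, x_{39} = 20, x_{40} = 11, x_{41} = 0, x_{42} = 1, x_{43} = 4, x_{44} = 18, x_{45} = 17, x_{46} = 20, x_{47} = 9, x_{48} = 13, x_{49} = 7.
The sequence repeats with period 48.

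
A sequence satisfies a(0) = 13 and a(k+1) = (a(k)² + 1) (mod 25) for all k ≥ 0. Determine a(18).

2

Computing terms: a(0) = 13,  a(1) = 20,  a(2) = 1,  a(3) = 2,  a(4) = 5,  a(5) = 1.
Since a(5) = a(2) = 1, the sequence is eventually periodic: after a pre-period of length 2 it cycles with period 3.
For k ≥ 2, a(k) depends only on (k - 2) mod 3. (18 - 2) mod 3 = 1, so a(18) = a(3) = 2.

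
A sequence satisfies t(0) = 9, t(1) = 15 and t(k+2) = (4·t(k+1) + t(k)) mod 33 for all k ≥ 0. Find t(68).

27

Listing terms: t(0) = 9; t(1) = 15; t(2) = 3; t(3) = 27; t(4) = 12; t(5) = 9; t(6) = 15.
Since (t(5), t(6)) = (t(0), t(1)) = (9, 15) (two consecutive terms determine the rest), the sequence is periodic with period 5.
So t(68) = t(0 + ((68-0) mod 5)) = t(3) = 27.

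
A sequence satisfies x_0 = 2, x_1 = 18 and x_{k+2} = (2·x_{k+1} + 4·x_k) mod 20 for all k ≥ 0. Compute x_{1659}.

16

We have x_0 = 2, x_1 = 18, x_2 = 4, x_3 = 0, x_4 = 16, x_5 = 12, x_6 = 8, x_7 = 4, x_8 = 0.
Since (x_7, x_8) = (x_2, x_3) = (4, 0) (two consecutive terms determine the rest), the sequence is eventually periodic: after a pre-period of length 2 it cycles with period 5.
For k ≥ 2, x_k depends only on (k - 2) mod 5. (1659 - 2) mod 5 = 2, so x_{1659} = x_4 = 16.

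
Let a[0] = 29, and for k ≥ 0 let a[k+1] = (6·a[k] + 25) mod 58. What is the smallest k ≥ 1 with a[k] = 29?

a[0] = 29, a[1] = 25, a[2] = 1, a[3] = 31, a[4] = 37, a[5] = 15, a[6] = 57, a[7] = 19, a[8] = 23, a[9] = 47, a[10] = 17, a[11] = 11, a[12] = 33, a[13] = 49, a[14] = 29.
Since a[14] = a[0] = 29, the sequence is periodic with period 14.
The value 29 next appears (with k ≥ 1) at a[14].

14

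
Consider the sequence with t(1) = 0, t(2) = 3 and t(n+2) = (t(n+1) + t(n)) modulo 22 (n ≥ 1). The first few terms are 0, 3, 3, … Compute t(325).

20

t(1) = 0,  t(2) = 3,  t(3) = 3,  t(4) = 6,  t(5) = 9,  t(6) = 15,  t(7) = 2,  t(8) = 17,  t(9) = 19,  t(10) = 14,  t(11) = 11,  t(12) = 3,  t(13) = 14,  t(14) = 17,  t(15) = 9,  t(16) = 4,  t(17) = 13,  t(18) = 17,  t(19) = 8,  t(20) = 3,  t(21) = 11,  t(22) = 14,  t(23) = 3,  t(24) = 17,  t(25) = 20,  t(26) = 15,  t(27) = 13,  t(28) = 6,  t(29) = 19,  t(30) = 3,  t(31) = 0,  t(32) = 3.
Since (t(31), t(32)) = (t(1), t(2)) = (0, 3) (two consecutive terms determine the rest), the sequence is periodic with period 30.
So t(325) = t(1 + ((325-1) mod 30)) = t(25) = 20.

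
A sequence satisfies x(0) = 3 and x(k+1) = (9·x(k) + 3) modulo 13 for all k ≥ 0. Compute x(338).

0

Listing terms: x(0) = 3; x(1) = 4; x(2) = 0; x(3) = 3.
The sequence repeats with period 3.
(338 - 0) mod 3 = 2, so x(338) = x(2) = 0.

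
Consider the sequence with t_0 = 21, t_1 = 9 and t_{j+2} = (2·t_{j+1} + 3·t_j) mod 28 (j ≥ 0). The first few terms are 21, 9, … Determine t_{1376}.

25

Computing terms: t_0 = 21,  t_1 = 9,  t_2 = 25,  t_3 = 21,  t_4 = 5,  t_5 = 17,  t_6 = 21,  t_7 = 9.
Since (t_6, t_7) = (t_0, t_1) = (21, 9) (two consecutive terms determine the rest), the sequence is periodic with period 6.
So t_{1376} = t_{0 + ((1376-0) mod 6)} = t_2 = 25.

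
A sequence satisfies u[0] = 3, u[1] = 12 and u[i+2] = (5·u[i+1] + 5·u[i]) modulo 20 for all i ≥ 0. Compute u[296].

15

Listing terms: u[0] = 3, u[1] = 12, u[2] = 15, u[3] = 15, u[4] = 10, u[5] = 5, u[6] = 15, u[7] = 0, u[8] = 15, u[9] = 15.
Since (u[8], u[9]) = (u[2], u[3]) = (15, 15) (two consecutive terms determine the rest), the sequence is eventually periodic: after a pre-period of length 2 it cycles with period 6.
For i ≥ 2, u[i] depends only on (i - 2) mod 6. (296 - 2) mod 6 = 0, so u[296] = u[2] = 15.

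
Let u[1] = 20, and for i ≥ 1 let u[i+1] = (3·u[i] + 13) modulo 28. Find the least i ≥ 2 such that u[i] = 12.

Computing terms: u[1] = 20; u[2] = 17; u[3] = 8; u[4] = 9; u[5] = 12; u[6] = 21; u[7] = 20.
The sequence repeats with period 6.
The value 12 first appears (with i ≥ 2) at u[5].

5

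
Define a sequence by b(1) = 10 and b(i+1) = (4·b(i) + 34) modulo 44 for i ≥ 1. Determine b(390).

b(1) = 10; b(2) = 30; b(3) = 22; b(4) = 34; b(5) = 38; b(6) = 10.
The sequence repeats with period 5.
(390 - 1) mod 5 = 4, so b(390) = b(5) = 38.

38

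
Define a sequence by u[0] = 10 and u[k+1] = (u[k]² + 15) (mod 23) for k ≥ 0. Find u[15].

10

u[0] = 10, u[1] = 0, u[2] = 15, u[3] = 10.
The sequence repeats with period 3.
So u[15] = u[0 + ((15-0) mod 3)] = u[0] = 10.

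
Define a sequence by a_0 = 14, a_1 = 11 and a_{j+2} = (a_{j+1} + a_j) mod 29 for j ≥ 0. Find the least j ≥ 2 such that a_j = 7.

3

Listing terms: a_0 = 14; a_1 = 11; a_2 = 25; a_3 = 7; a_4 = 3; a_5 = 10; a_6 = 13; a_7 = 23; a_8 = 7; a_9 = 1; a_{10} = 8; a_{11} = 9; a_{12} = 17; a_{13} = 26; a_{14} = 14; a_{15} = 11.
Since (a_{14}, a_{15}) = (a_0, a_1) = (14, 11) (two consecutive terms determine the rest), the sequence is periodic with period 14.
The value 7 first appears (with j ≥ 2) at a_3.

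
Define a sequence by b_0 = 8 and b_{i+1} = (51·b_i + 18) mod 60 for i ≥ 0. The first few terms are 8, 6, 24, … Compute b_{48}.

12

Computing terms: b_0 = 8,  b_1 = 6,  b_2 = 24,  b_3 = 42,  b_4 = 0,  b_5 = 18,  b_6 = 36,  b_7 = 54,  b_8 = 12,  b_9 = 30,  b_{10} = 48,  b_{11} = 6.
Since b_{11} = b_1 = 6, the sequence is eventually periodic: after a pre-period of length 1 it cycles with period 10.
For i ≥ 1, b_i depends only on (i - 1) mod 10. (48 - 1) mod 10 = 7, so b_{48} = b_8 = 12.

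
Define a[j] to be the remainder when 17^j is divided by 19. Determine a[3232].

We have a[1] = 17; a[2] = 4; a[3] = 11; a[4] = 16; a[5] = 6; a[6] = 7; a[7] = 5; a[8] = 9; a[9] = 1; a[10] = 17.
Since a[10] = a[1] = 17, the sequence is periodic with period 9.
(3232 - 1) mod 9 = 0, so a[3232] = a[1] = 17.

17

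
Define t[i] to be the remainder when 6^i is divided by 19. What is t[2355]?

11

t[1] = 6, t[2] = 17, t[3] = 7, t[4] = 4, t[5] = 5, t[6] = 11, t[7] = 9, t[8] = 16, t[9] = 1, t[10] = 6.
Since t[10] = t[1] = 6, the sequence is periodic with period 9.
So t[2355] = t[1 + ((2355-1) mod 9)] = t[6] = 11.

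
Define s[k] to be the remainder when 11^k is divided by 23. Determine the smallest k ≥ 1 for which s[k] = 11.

We have s[0] = 1, s[1] = 11, s[2] = 6, s[3] = 20, s[4] = 13, s[5] = 5, s[6] = 9, s[7] = 7, s[8] = 8, s[9] = 19, s[10] = 2, s[11] = 22, s[12] = 12, s[13] = 17, s[14] = 3, s[15] = 10, s[16] = 18, s[17] = 14, s[18] = 16, s[19] = 15, s[20] = 4, s[21] = 21, s[22] = 1.
The sequence repeats with period 22.
The value 11 first appears (with k ≥ 1) at s[1].

1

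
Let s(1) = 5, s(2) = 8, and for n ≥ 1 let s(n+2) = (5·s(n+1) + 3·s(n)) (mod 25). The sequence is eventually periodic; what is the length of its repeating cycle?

s(1) = 5; s(2) = 8; s(3) = 5; s(4) = 24; s(5) = 10; s(6) = 22; s(7) = 15; s(8) = 16; s(9) = 0; s(10) = 23; s(11) = 15; s(12) = 19; s(13) = 15; s(14) = 7; s(15) = 5; s(16) = 21; s(17) = 20; s(18) = 13; s(19) = 0; s(20) = 14; s(21) = 20; s(22) = 17; s(23) = 20; s(24) = 1; s(25) = 15; s(26) = 3; s(27) = 10; s(28) = 9; s(29) = 0; s(30) = 2; s(31) = 10; s(32) = 6; s(33) = 10; s(34) = 18; s(35) = 20; s(36) = 4; s(37) = 5; s(38) = 12; s(39) = 0; s(40) = 11; s(41) = 5; s(42) = 8.
The sequence repeats with period 40.

40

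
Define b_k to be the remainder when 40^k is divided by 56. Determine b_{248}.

32

Computing terms: b_0 = 1; b_1 = 40; b_2 = 32; b_3 = 48; b_4 = 16; b_5 = 24; b_6 = 8; b_7 = 40.
Since b_7 = b_1 = 40, the sequence is eventually periodic: after a pre-period of length 1 it cycles with period 6.
For k ≥ 1, b_k depends only on (k - 1) mod 6. (248 - 1) mod 6 = 1, so b_{248} = b_2 = 32.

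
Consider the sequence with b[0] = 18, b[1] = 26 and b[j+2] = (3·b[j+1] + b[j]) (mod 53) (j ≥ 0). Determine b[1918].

Listing terms: b[0] = 18, b[1] = 26, b[2] = 43, b[3] = 49, b[4] = 31, b[5] = 36, b[6] = 33, b[7] = 29, b[8] = 14, b[9] = 18, b[10] = 15, b[11] = 10, b[12] = 45, b[13] = 39, b[14] = 3, b[15] = 48, b[16] = 41, b[17] = 12, b[18] = 24, b[19] = 31, b[20] = 11, b[21] = 11, b[22] = 44, b[23] = 37, b[24] = 49, b[25] = 25, b[26] = 18, b[27] = 26.
Since (b[26], b[27]) = (b[0], b[1]) = (18, 26) (two consecutive terms determine the rest), the sequence is periodic with period 26.
(1918 - 0) mod 26 = 20, so b[1918] = b[20] = 11.

11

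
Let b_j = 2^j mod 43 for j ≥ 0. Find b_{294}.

b_0 = 1,  b_1 = 2,  b_2 = 4,  b_3 = 8,  b_4 = 16,  b_5 = 32,  b_6 = 21,  b_7 = 42,  b_8 = 41,  b_9 = 39,  b_{10} = 35,  b_{11} = 27,  b_{12} = 11,  b_{13} = 22,  b_{14} = 1.
Since b_{14} = b_0 = 1, the sequence is periodic with period 14.
(294 - 0) mod 14 = 0, so b_{294} = b_0 = 1.

1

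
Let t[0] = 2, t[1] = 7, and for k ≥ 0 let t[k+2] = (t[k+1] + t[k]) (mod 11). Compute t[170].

2

Computing terms: t[0] = 2,  t[1] = 7,  t[2] = 9,  t[3] = 5,  t[4] = 3,  t[5] = 8,  t[6] = 0,  t[7] = 8,  t[8] = 8,  t[9] = 5,  t[10] = 2,  t[11] = 7.
Since (t[10], t[11]) = (t[0], t[1]) = (2, 7) (two consecutive terms determine the rest), the sequence is periodic with period 10.
So t[170] = t[0 + ((170-0) mod 10)] = t[0] = 2.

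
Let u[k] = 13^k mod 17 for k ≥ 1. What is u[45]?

Computing terms: u[1] = 13; u[2] = 16; u[3] = 4; u[4] = 1; u[5] = 13.
Since u[5] = u[1] = 13, the sequence is periodic with period 4.
So u[45] = u[1 + ((45-1) mod 4)] = u[1] = 13.

13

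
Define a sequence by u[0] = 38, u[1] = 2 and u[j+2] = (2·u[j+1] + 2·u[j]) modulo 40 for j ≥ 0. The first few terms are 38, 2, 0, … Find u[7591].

u[0] = 38, u[1] = 2, u[2] = 0, u[3] = 4, u[4] = 8, u[5] = 24, u[6] = 24, u[7] = 16, u[8] = 0, u[9] = 32, u[10] = 24, u[11] = 32, u[12] = 32, u[13] = 8, u[14] = 0, u[15] = 16, u[16] = 32, u[17] = 16, u[18] = 16, u[19] = 24, u[20] = 0, u[21] = 8, u[22] = 16, u[23] = 8, u[24] = 8, u[25] = 32, u[26] = 0, u[27] = 24, u[28] = 8, u[29] = 24.
Since (u[28], u[29]) = (u[4], u[5]) = (8, 24) (two consecutive terms determine the rest), the sequence is eventually periodic: after a pre-period of length 4 it cycles with period 24.
For j ≥ 4, u[j] depends only on (j - 4) mod 24. (7591 - 4) mod 24 = 3, so u[7591] = u[7] = 16.

16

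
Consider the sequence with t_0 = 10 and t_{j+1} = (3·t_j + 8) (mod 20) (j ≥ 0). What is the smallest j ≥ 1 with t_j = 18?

1

Listing terms: t_0 = 10, t_1 = 18, t_2 = 2, t_3 = 14, t_4 = 10.
Since t_4 = t_0 = 10, the sequence is periodic with period 4.
The value 18 first appears (with j ≥ 1) at t_1.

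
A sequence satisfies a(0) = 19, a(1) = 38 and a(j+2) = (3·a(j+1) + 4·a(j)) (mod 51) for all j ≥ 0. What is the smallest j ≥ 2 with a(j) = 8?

3

Listing terms: a(0) = 19,  a(1) = 38,  a(2) = 37,  a(3) = 8,  a(4) = 19,  a(5) = 38.
The sequence repeats with period 4.
The value 8 first appears (with j ≥ 2) at a(3).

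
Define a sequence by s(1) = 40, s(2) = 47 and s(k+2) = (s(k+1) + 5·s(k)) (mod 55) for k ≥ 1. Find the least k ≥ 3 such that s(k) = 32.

16

Computing terms: s(1) = 40, s(2) = 47, s(3) = 27, s(4) = 42, s(5) = 12, s(6) = 2, s(7) = 7, s(8) = 17, s(9) = 52, s(10) = 27, s(11) = 12, s(12) = 37, s(13) = 42, s(14) = 7, s(15) = 52, s(16) = 32, s(17) = 17, s(18) = 12, s(19) = 42, s(20) = 47, s(21) = 37, s(22) = 52, s(23) = 17, s(24) = 2, s(25) = 32, s(26) = 42, s(27) = 37, s(28) = 27, s(29) = 47, s(30) = 17, s(31) = 32, s(32) = 7, s(33) = 2, s(34) = 37, s(35) = 47, s(36) = 12, s(37) = 27, s(38) = 32, s(39) = 2, s(40) = 52, s(41) = 7, s(42) = 47, s(43) = 27.
Since (s(42), s(43)) = (s(2), s(3)) = (47, 27) (two consecutive terms determine the rest), the sequence is eventually periodic: after a pre-period of length 1 it cycles with period 40.
The value 32 first appears (with k ≥ 3) at s(16).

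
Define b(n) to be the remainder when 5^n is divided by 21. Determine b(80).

4

We have b(1) = 5, b(2) = 4, b(3) = 20, b(4) = 16, b(5) = 17, b(6) = 1, b(7) = 5.
Since b(7) = b(1) = 5, the sequence is periodic with period 6.
So b(80) = b(1 + ((80-1) mod 6)) = b(2) = 4.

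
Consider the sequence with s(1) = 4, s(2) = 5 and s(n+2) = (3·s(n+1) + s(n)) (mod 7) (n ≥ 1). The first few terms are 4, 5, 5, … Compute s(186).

2

We have s(1) = 4; s(2) = 5; s(3) = 5; s(4) = 6; s(5) = 2; s(6) = 5; s(7) = 3; s(8) = 0; s(9) = 3; s(10) = 2; s(11) = 2; s(12) = 1; s(13) = 5; s(14) = 2; s(15) = 4; s(16) = 0; s(17) = 4; s(18) = 5.
The sequence repeats with period 16.
(186 - 1) mod 16 = 9, so s(186) = s(10) = 2.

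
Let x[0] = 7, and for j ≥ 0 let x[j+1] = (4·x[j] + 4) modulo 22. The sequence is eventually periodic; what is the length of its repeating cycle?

5

Listing terms: x[0] = 7,  x[1] = 10,  x[2] = 0,  x[3] = 4,  x[4] = 20,  x[5] = 18,  x[6] = 10.
Since x[6] = x[1] = 10, the sequence is eventually periodic: after a pre-period of length 1 it cycles with period 5.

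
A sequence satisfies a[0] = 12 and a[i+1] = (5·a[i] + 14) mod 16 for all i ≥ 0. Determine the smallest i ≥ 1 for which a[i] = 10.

1

Listing terms: a[0] = 12; a[1] = 10; a[2] = 0; a[3] = 14; a[4] = 4; a[5] = 2; a[6] = 8; a[7] = 6; a[8] = 12.
The sequence repeats with period 8.
The value 10 first appears (with i ≥ 1) at a[1].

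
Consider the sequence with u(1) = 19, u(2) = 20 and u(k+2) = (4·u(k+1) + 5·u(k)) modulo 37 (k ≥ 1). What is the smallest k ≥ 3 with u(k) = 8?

u(1) = 19,  u(2) = 20,  u(3) = 27,  u(4) = 23,  u(5) = 5,  u(6) = 24,  u(7) = 10,  u(8) = 12,  u(9) = 24,  u(10) = 8,  u(11) = 4,  u(12) = 19,  u(13) = 22,  u(14) = 35,  u(15) = 28,  u(16) = 28,  u(17) = 30,  u(18) = 1,  u(19) = 6,  u(20) = 29,  u(21) = 35,  u(22) = 26,  u(23) = 20,  u(24) = 25,  u(25) = 15,  u(26) = 0,  u(27) = 1,  u(28) = 4,  u(29) = 21,  u(30) = 30,  u(31) = 3,  u(32) = 14,  u(33) = 34,  u(34) = 21,  u(35) = 32,  u(36) = 11,  u(37) = 19,  u(38) = 20.
Since (u(37), u(38)) = (u(1), u(2)) = (19, 20) (two consecutive terms determine the rest), the sequence is periodic with period 36.
The value 8 first appears (with k ≥ 3) at u(10).

10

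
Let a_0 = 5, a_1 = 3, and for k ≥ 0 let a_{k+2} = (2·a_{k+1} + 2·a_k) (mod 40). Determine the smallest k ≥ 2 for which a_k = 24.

Listing terms: a_0 = 5, a_1 = 3, a_2 = 16, a_3 = 38, a_4 = 28, a_5 = 12, a_6 = 0, a_7 = 24, a_8 = 8, a_9 = 24, a_{10} = 24, a_{11} = 16, a_{12} = 0, a_{13} = 32, a_{14} = 24, a_{15} = 32, a_{16} = 32, a_{17} = 8, a_{18} = 0, a_{19} = 16, a_{20} = 32, a_{21} = 16, a_{22} = 16, a_{23} = 24, a_{24} = 0, a_{25} = 8, a_{26} = 16, a_{27} = 8, a_{28} = 8, a_{29} = 32, a_{30} = 0, a_{31} = 24.
Since (a_{30}, a_{31}) = (a_6, a_7) = (0, 24) (two consecutive terms determine the rest), the sequence is eventually periodic: after a pre-period of length 6 it cycles with period 24.
The value 24 first appears (with k ≥ 2) at a_7.

7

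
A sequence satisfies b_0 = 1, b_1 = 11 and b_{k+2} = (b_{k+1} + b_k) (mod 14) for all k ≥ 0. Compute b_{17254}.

b_0 = 1,  b_1 = 11,  b_2 = 12,  b_3 = 9,  b_4 = 7,  b_5 = 2,  b_6 = 9,  b_7 = 11,  b_8 = 6,  b_9 = 3,  b_{10} = 9,  b_{11} = 12,  b_{12} = 7,  b_{13} = 5,  b_{14} = 12,  b_{15} = 3,  b_{16} = 1,  b_{17} = 4,  b_{18} = 5,  b_{19} = 9,  b_{20} = 0,  b_{21} = 9,  b_{22} = 9,  b_{23} = 4,  b_{24} = 13,  b_{25} = 3,  b_{26} = 2,  b_{27} = 5,  b_{28} = 7,  b_{29} = 12,  b_{30} = 5,  b_{31} = 3,  b_{32} = 8,  b_{33} = 11,  b_{34} = 5,  b_{35} = 2,  b_{36} = 7,  b_{37} = 9,  b_{38} = 2,  b_{39} = 11,  b_{40} = 13,  b_{41} = 10,  b_{42} = 9,  b_{43} = 5,  b_{44} = 0,  b_{45} = 5,  b_{46} = 5,  b_{47} = 10,  b_{48} = 1,  b_{49} = 11.
The sequence repeats with period 48.
(17254 - 0) mod 48 = 22, so b_{17254} = b_{22} = 9.

9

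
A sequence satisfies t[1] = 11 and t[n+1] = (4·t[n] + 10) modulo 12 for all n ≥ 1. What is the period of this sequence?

Listing terms: t[1] = 11; t[2] = 6; t[3] = 10; t[4] = 2; t[5] = 6.
Since t[5] = t[2] = 6, the sequence is eventually periodic: after a pre-period of length 1 it cycles with period 3.

3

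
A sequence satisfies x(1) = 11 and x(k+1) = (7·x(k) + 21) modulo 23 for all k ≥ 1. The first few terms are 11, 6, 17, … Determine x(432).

22

x(1) = 11,  x(2) = 6,  x(3) = 17,  x(4) = 2,  x(5) = 12,  x(6) = 13,  x(7) = 20,  x(8) = 0,  x(9) = 21,  x(10) = 7,  x(11) = 1,  x(12) = 5,  x(13) = 10,  x(14) = 22,  x(15) = 14,  x(16) = 4,  x(17) = 3,  x(18) = 19,  x(19) = 16,  x(20) = 18,  x(21) = 9,  x(22) = 15,  x(23) = 11.
The sequence repeats with period 22.
So x(432) = x(1 + ((432-1) mod 22)) = x(14) = 22.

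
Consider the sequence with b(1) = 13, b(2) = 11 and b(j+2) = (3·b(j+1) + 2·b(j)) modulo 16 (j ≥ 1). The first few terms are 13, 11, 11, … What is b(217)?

b(1) = 13, b(2) = 11, b(3) = 11, b(4) = 7, b(5) = 11, b(6) = 15, b(7) = 3, b(8) = 7, b(9) = 11.
Since (b(8), b(9)) = (b(4), b(5)) = (7, 11) (two consecutive terms determine the rest), the sequence is eventually periodic: after a pre-period of length 3 it cycles with period 4.
For j ≥ 4, b(j) depends only on (j - 4) mod 4. (217 - 4) mod 4 = 1, so b(217) = b(5) = 11.

11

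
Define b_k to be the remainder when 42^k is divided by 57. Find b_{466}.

Listing terms: b_0 = 1, b_1 = 42, b_2 = 54, b_3 = 45, b_4 = 9, b_5 = 36, b_6 = 30, b_7 = 6, b_8 = 24, b_9 = 39, b_{10} = 42.
Since b_{10} = b_1 = 42, the sequence is eventually periodic: after a pre-period of length 1 it cycles with period 9.
For k ≥ 1, b_k depends only on (k - 1) mod 9. (466 - 1) mod 9 = 6, so b_{466} = b_7 = 6.

6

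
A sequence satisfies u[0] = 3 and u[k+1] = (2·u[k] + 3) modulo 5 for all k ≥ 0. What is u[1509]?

We have u[0] = 3,  u[1] = 4,  u[2] = 1,  u[3] = 0,  u[4] = 3.
Since u[4] = u[0] = 3, the sequence is periodic with period 4.
(1509 - 0) mod 4 = 1, so u[1509] = u[1] = 4.

4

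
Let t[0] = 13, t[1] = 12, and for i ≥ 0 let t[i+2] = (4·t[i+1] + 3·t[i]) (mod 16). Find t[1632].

Computing terms: t[0] = 13,  t[1] = 12,  t[2] = 7,  t[3] = 0,  t[4] = 5,  t[5] = 4,  t[6] = 15,  t[7] = 8,  t[8] = 13,  t[9] = 12.
Since (t[8], t[9]) = (t[0], t[1]) = (13, 12) (two consecutive terms determine the rest), the sequence is periodic with period 8.
(1632 - 0) mod 8 = 0, so t[1632] = t[0] = 13.

13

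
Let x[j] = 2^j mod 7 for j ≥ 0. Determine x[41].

4

Listing terms: x[0] = 1, x[1] = 2, x[2] = 4, x[3] = 1.
Since x[3] = x[0] = 1, the sequence is periodic with period 3.
So x[41] = x[0 + ((41-0) mod 3)] = x[2] = 4.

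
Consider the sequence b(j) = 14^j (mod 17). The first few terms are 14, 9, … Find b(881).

14

Computing terms: b(1) = 14, b(2) = 9, b(3) = 7, b(4) = 13, b(5) = 12, b(6) = 15, b(7) = 6, b(8) = 16, b(9) = 3, b(10) = 8, b(11) = 10, b(12) = 4, b(13) = 5, b(14) = 2, b(15) = 11, b(16) = 1, b(17) = 14.
Since b(17) = b(1) = 14, the sequence is periodic with period 16.
So b(881) = b(1 + ((881-1) mod 16)) = b(1) = 14.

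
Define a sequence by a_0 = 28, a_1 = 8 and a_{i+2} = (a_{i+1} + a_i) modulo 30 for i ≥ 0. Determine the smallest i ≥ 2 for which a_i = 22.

8

Listing terms: a_0 = 28,  a_1 = 8,  a_2 = 6,  a_3 = 14,  a_4 = 20,  a_5 = 4,  a_6 = 24,  a_7 = 28,  a_8 = 22,  a_9 = 20,  a_{10} = 12,  a_{11} = 2,  a_{12} = 14,  a_{13} = 16,  a_{14} = 0,  a_{15} = 16,  a_{16} = 16,  a_{17} = 2,  a_{18} = 18,  a_{19} = 20,  a_{20} = 8,  a_{21} = 28,  a_{22} = 6,  a_{23} = 4,  a_{24} = 10,  a_{25} = 14,  a_{26} = 24,  a_{27} = 8,  a_{28} = 2,  a_{29} = 10,  a_{30} = 12,  a_{31} = 22,  a_{32} = 4,  a_{33} = 26,  a_{34} = 0,  a_{35} = 26,  a_{36} = 26,  a_{37} = 22,  a_{38} = 18,  a_{39} = 10,  a_{40} = 28,  a_{41} = 8.
Since (a_{40}, a_{41}) = (a_0, a_1) = (28, 8) (two consecutive terms determine the rest), the sequence is periodic with period 40.
The value 22 first appears (with i ≥ 2) at a_8.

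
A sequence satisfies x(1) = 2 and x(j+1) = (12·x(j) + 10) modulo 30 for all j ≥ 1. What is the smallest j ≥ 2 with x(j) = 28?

3

Computing terms: x(1) = 2,  x(2) = 4,  x(3) = 28,  x(4) = 16,  x(5) = 22,  x(6) = 4.
Since x(6) = x(2) = 4, the sequence is eventually periodic: after a pre-period of length 1 it cycles with period 4.
The value 28 first appears (with j ≥ 2) at x(3).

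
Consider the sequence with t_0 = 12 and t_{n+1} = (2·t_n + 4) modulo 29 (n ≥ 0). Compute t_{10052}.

Computing terms: t_0 = 12, t_1 = 28, t_2 = 2, t_3 = 8, t_4 = 20, t_5 = 15, t_6 = 5, t_7 = 14, t_8 = 3, t_9 = 10, t_{10} = 24, t_{11} = 23, t_{12} = 21, t_{13} = 17, t_{14} = 9, t_{15} = 22, t_{16} = 19, t_{17} = 13, t_{18} = 1, t_{19} = 6, t_{20} = 16, t_{21} = 7, t_{22} = 18, t_{23} = 11, t_{24} = 26, t_{25} = 27, t_{26} = 0, t_{27} = 4, t_{28} = 12.
The sequence repeats with period 28.
So t_{10052} = t_{0 + ((10052-0) mod 28)} = t_0 = 12.

12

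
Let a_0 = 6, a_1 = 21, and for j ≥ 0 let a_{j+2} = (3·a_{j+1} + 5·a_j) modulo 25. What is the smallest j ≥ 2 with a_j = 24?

7

Listing terms: a_0 = 6, a_1 = 21, a_2 = 18, a_3 = 9, a_4 = 17, a_5 = 21, a_6 = 23, a_7 = 24, a_8 = 12, a_9 = 6, a_{10} = 3, a_{11} = 14, a_{12} = 7, a_{13} = 16, a_{14} = 8, a_{15} = 4, a_{16} = 2, a_{17} = 1, a_{18} = 13, a_{19} = 19, a_{20} = 22, a_{21} = 11, a_{22} = 18, a_{23} = 9.
Since (a_{22}, a_{23}) = (a_2, a_3) = (18, 9) (two consecutive terms determine the rest), the sequence is eventually periodic: after a pre-period of length 2 it cycles with period 20.
The value 24 first appears (with j ≥ 2) at a_7.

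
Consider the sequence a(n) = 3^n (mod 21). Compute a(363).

Listing terms: a(1) = 3,  a(2) = 9,  a(3) = 6,  a(4) = 18,  a(5) = 12,  a(6) = 15,  a(7) = 3.
Since a(7) = a(1) = 3, the sequence is periodic with period 6.
(363 - 1) mod 6 = 2, so a(363) = a(3) = 6.

6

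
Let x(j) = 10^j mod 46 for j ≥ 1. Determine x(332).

We have x(1) = 10; x(2) = 8; x(3) = 34; x(4) = 18; x(5) = 42; x(6) = 6; x(7) = 14; x(8) = 2; x(9) = 20; x(10) = 16; x(11) = 22; x(12) = 36; x(13) = 38; x(14) = 12; x(15) = 28; x(16) = 4; x(17) = 40; x(18) = 32; x(19) = 44; x(20) = 26; x(21) = 30; x(22) = 24; x(23) = 10.
The sequence repeats with period 22.
So x(332) = x(1 + ((332-1) mod 22)) = x(2) = 8.

8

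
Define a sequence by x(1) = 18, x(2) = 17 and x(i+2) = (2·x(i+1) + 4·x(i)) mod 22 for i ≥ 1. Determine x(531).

Computing terms: x(1) = 18, x(2) = 17, x(3) = 18, x(4) = 16, x(5) = 16, x(6) = 8, x(7) = 14, x(8) = 16, x(9) = 0, x(10) = 20, x(11) = 18, x(12) = 6, x(13) = 18, x(14) = 16.
Since (x(13), x(14)) = (x(3), x(4)) = (18, 16) (two consecutive terms determine the rest), the sequence is eventually periodic: after a pre-period of length 2 it cycles with period 10.
For i ≥ 3, x(i) depends only on (i - 3) mod 10. (531 - 3) mod 10 = 8, so x(531) = x(11) = 18.

18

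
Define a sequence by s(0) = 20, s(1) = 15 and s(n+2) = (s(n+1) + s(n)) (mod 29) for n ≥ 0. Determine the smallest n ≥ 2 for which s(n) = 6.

s(0) = 20, s(1) = 15, s(2) = 6, s(3) = 21, s(4) = 27, s(5) = 19, s(6) = 17, s(7) = 7, s(8) = 24, s(9) = 2, s(10) = 26, s(11) = 28, s(12) = 25, s(13) = 24, s(14) = 20, s(15) = 15.
The sequence repeats with period 14.
The value 6 first appears (with n ≥ 2) at s(2).

2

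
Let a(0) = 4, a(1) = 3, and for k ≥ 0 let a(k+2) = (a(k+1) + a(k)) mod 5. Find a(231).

2

a(0) = 4,  a(1) = 3,  a(2) = 2,  a(3) = 0,  a(4) = 2,  a(5) = 2,  a(6) = 4,  a(7) = 1,  a(8) = 0,  a(9) = 1,  a(10) = 1,  a(11) = 2,  a(12) = 3,  a(13) = 0,  a(14) = 3,  a(15) = 3,  a(16) = 1,  a(17) = 4,  a(18) = 0,  a(19) = 4,  a(20) = 4,  a(21) = 3.
Since (a(20), a(21)) = (a(0), a(1)) = (4, 3) (two consecutive terms determine the rest), the sequence is periodic with period 20.
(231 - 0) mod 20 = 11, so a(231) = a(11) = 2.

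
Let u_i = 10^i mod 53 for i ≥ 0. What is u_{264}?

36

Listing terms: u_0 = 1, u_1 = 10, u_2 = 47, u_3 = 46, u_4 = 36, u_5 = 42, u_6 = 49, u_7 = 13, u_8 = 24, u_9 = 28, u_{10} = 15, u_{11} = 44, u_{12} = 16, u_{13} = 1.
Since u_{13} = u_0 = 1, the sequence is periodic with period 13.
So u_{264} = u_{0 + ((264-0) mod 13)} = u_4 = 36.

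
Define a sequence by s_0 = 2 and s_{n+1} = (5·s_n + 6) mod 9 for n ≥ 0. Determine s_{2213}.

1

s_0 = 2,  s_1 = 7,  s_2 = 5,  s_3 = 4,  s_4 = 8,  s_5 = 1,  s_6 = 2.
Since s_6 = s_0 = 2, the sequence is periodic with period 6.
So s_{2213} = s_{0 + ((2213-0) mod 6)} = s_5 = 1.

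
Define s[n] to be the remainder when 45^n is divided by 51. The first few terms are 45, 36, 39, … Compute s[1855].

48

We have s[1] = 45, s[2] = 36, s[3] = 39, s[4] = 21, s[5] = 27, s[6] = 42, s[7] = 3, s[8] = 33, s[9] = 6, s[10] = 15, s[11] = 12, s[12] = 30, s[13] = 24, s[14] = 9, s[15] = 48, s[16] = 18, s[17] = 45.
The sequence repeats with period 16.
So s[1855] = s[1 + ((1855-1) mod 16)] = s[15] = 48.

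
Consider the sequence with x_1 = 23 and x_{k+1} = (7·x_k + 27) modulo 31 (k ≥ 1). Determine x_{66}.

9

We have x_1 = 23, x_2 = 2, x_3 = 10, x_4 = 4, x_5 = 24, x_6 = 9, x_7 = 28, x_8 = 6, x_9 = 7, x_{10} = 14, x_{11} = 1, x_{12} = 3, x_{13} = 17, x_{14} = 22, x_{15} = 26, x_{16} = 23.
Since x_{16} = x_1 = 23, the sequence is periodic with period 15.
So x_{66} = x_{1 + ((66-1) mod 15)} = x_6 = 9.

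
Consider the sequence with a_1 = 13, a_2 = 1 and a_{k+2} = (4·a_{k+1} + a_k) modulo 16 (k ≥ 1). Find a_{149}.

Listing terms: a_1 = 13, a_2 = 1, a_3 = 1, a_4 = 5, a_5 = 5, a_6 = 9, a_7 = 9, a_8 = 13, a_9 = 13, a_{10} = 1.
The sequence repeats with period 8.
So a_{149} = a_{1 + ((149-1) mod 8)} = a_5 = 5.

5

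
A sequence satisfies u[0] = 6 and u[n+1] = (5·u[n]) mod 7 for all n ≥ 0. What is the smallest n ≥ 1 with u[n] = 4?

u[0] = 6; u[1] = 2; u[2] = 3; u[3] = 1; u[4] = 5; u[5] = 4; u[6] = 6.
Since u[6] = u[0] = 6, the sequence is periodic with period 6.
The value 4 first appears (with n ≥ 1) at u[5].

5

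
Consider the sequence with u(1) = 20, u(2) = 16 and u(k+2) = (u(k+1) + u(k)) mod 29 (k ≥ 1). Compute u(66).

Computing terms: u(1) = 20,  u(2) = 16,  u(3) = 7,  u(4) = 23,  u(5) = 1,  u(6) = 24,  u(7) = 25,  u(8) = 20,  u(9) = 16.
Since (u(8), u(9)) = (u(1), u(2)) = (20, 16) (two consecutive terms determine the rest), the sequence is periodic with period 7.
So u(66) = u(1 + ((66-1) mod 7)) = u(3) = 7.

7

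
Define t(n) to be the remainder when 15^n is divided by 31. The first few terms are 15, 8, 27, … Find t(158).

Listing terms: t(1) = 15; t(2) = 8; t(3) = 27; t(4) = 2; t(5) = 30; t(6) = 16; t(7) = 23; t(8) = 4; t(9) = 29; t(10) = 1; t(11) = 15.
Since t(11) = t(1) = 15, the sequence is periodic with period 10.
So t(158) = t(1 + ((158-1) mod 10)) = t(8) = 4.

4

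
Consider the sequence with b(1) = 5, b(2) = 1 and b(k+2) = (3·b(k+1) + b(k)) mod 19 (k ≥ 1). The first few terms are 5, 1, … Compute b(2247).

We have b(1) = 5; b(2) = 1; b(3) = 8; b(4) = 6; b(5) = 7; b(6) = 8; b(7) = 12; b(8) = 6; b(9) = 11; b(10) = 1; b(11) = 14; b(12) = 5; b(13) = 10; b(14) = 16; b(15) = 1; b(16) = 0; b(17) = 1; b(18) = 3; b(19) = 10; b(20) = 14; b(21) = 14; b(22) = 18; b(23) = 11; b(24) = 13; b(25) = 12; b(26) = 11; b(27) = 7; b(28) = 13; b(29) = 8; b(30) = 18; b(31) = 5; b(32) = 14; b(33) = 9; b(34) = 3; b(35) = 18; b(36) = 0; b(37) = 18; b(38) = 16; b(39) = 9; b(40) = 5; b(41) = 5; b(42) = 1.
Since (b(41), b(42)) = (b(1), b(2)) = (5, 1) (two consecutive terms determine the rest), the sequence is periodic with period 40.
So b(2247) = b(1 + ((2247-1) mod 40)) = b(7) = 12.

12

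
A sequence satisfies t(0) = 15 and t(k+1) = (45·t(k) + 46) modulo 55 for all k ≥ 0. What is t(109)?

46

t(0) = 15, t(1) = 6, t(2) = 41, t(3) = 21, t(4) = 1, t(5) = 36, t(6) = 16, t(7) = 51, t(8) = 31, t(9) = 11, t(10) = 46, t(11) = 26, t(12) = 6.
Since t(12) = t(1) = 6, the sequence is eventually periodic: after a pre-period of length 1 it cycles with period 11.
For k ≥ 1, t(k) depends only on (k - 1) mod 11. (109 - 1) mod 11 = 9, so t(109) = t(10) = 46.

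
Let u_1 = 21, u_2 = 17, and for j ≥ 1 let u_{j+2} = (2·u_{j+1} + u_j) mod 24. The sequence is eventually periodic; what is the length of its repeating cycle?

Listing terms: u_1 = 21, u_2 = 17, u_3 = 7, u_4 = 7, u_5 = 21, u_6 = 1, u_7 = 23, u_8 = 23, u_9 = 21, u_{10} = 17.
The sequence repeats with period 8.

8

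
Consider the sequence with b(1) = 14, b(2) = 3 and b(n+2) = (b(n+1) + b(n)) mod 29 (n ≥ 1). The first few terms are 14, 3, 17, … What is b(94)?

Listing terms: b(1) = 14,  b(2) = 3,  b(3) = 17,  b(4) = 20,  b(5) = 8,  b(6) = 28,  b(7) = 7,  b(8) = 6,  b(9) = 13,  b(10) = 19,  b(11) = 3,  b(12) = 22,  b(13) = 25,  b(14) = 18,  b(15) = 14,  b(16) = 3.
The sequence repeats with period 14.
(94 - 1) mod 14 = 9, so b(94) = b(10) = 19.

19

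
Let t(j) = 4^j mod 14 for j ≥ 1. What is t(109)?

4

We have t(1) = 4,  t(2) = 2,  t(3) = 8,  t(4) = 4.
Since t(4) = t(1) = 4, the sequence is periodic with period 3.
(109 - 1) mod 3 = 0, so t(109) = t(1) = 4.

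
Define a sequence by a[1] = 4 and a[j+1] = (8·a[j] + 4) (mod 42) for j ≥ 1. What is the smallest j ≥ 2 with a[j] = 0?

We have a[1] = 4,  a[2] = 36,  a[3] = 40,  a[4] = 30,  a[5] = 34,  a[6] = 24,  a[7] = 28,  a[8] = 18,  a[9] = 22,  a[10] = 12,  a[11] = 16,  a[12] = 6,  a[13] = 10,  a[14] = 0,  a[15] = 4.
Since a[15] = a[1] = 4, the sequence is periodic with period 14.
The value 0 first appears (with j ≥ 2) at a[14].

14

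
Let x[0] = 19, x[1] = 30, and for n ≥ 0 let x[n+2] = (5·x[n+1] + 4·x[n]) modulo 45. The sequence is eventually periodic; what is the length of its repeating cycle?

24

x[0] = 19,  x[1] = 30,  x[2] = 1,  x[3] = 35,  x[4] = 44,  x[5] = 0,  x[6] = 41,  x[7] = 25,  x[8] = 19,  x[9] = 15,  x[10] = 16,  x[11] = 5,  x[12] = 44,  x[13] = 15,  x[14] = 26,  x[15] = 10,  x[16] = 19,  x[17] = 0,  x[18] = 31,  x[19] = 20,  x[20] = 44,  x[21] = 30,  x[22] = 11,  x[23] = 40,  x[24] = 19,  x[25] = 30.
The sequence repeats with period 24.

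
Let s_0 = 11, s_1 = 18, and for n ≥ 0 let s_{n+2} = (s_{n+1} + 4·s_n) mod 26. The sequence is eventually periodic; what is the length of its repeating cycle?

12

We have s_0 = 11; s_1 = 18; s_2 = 10; s_3 = 4; s_4 = 18; s_5 = 8; s_6 = 2; s_7 = 8; s_8 = 16; s_9 = 22; s_{10} = 8; s_{11} = 18; s_{12} = 24; s_{13} = 18; s_{14} = 10.
Since (s_{13}, s_{14}) = (s_1, s_2) = (18, 10) (two consecutive terms determine the rest), the sequence is eventually periodic: after a pre-period of length 1 it cycles with period 12.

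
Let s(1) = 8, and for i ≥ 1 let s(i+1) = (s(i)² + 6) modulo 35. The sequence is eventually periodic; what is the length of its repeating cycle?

6

We have s(1) = 8; s(2) = 0; s(3) = 6; s(4) = 7; s(5) = 20; s(6) = 21; s(7) = 27; s(8) = 0.
Since s(8) = s(2) = 0, the sequence is eventually periodic: after a pre-period of length 1 it cycles with period 6.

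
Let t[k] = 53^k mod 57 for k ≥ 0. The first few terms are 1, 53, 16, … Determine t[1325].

41

We have t[0] = 1; t[1] = 53; t[2] = 16; t[3] = 50; t[4] = 28; t[5] = 2; t[6] = 49; t[7] = 32; t[8] = 43; t[9] = 56; t[10] = 4; t[11] = 41; t[12] = 7; t[13] = 29; t[14] = 55; t[15] = 8; t[16] = 25; t[17] = 14; t[18] = 1.
The sequence repeats with period 18.
(1325 - 0) mod 18 = 11, so t[1325] = t[11] = 41.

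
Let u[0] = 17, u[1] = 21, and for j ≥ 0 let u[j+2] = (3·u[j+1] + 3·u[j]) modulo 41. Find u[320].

17

Computing terms: u[0] = 17, u[1] = 21, u[2] = 32, u[3] = 36, u[4] = 40, u[5] = 23, u[6] = 25, u[7] = 21, u[8] = 15, u[9] = 26, u[10] = 0, u[11] = 37, u[12] = 29, u[13] = 34, u[14] = 25, u[15] = 13, u[16] = 32, u[17] = 12, u[18] = 9, u[19] = 22, u[20] = 11, u[21] = 17, u[22] = 2, u[23] = 16, u[24] = 13, u[25] = 5, u[26] = 13, u[27] = 13, u[28] = 37, u[29] = 27, u[30] = 28, u[31] = 1, u[32] = 5, u[33] = 18, u[34] = 28, u[35] = 15, u[36] = 6, u[37] = 22, u[38] = 2, u[39] = 31, u[40] = 17, u[41] = 21.
The sequence repeats with period 40.
(320 - 0) mod 40 = 0, so u[320] = u[0] = 17.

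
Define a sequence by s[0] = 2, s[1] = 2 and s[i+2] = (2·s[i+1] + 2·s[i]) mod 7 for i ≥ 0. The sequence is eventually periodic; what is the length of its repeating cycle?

s[0] = 2; s[1] = 2; s[2] = 1; s[3] = 6; s[4] = 0; s[5] = 5; s[6] = 3; s[7] = 2; s[8] = 3; s[9] = 3; s[10] = 5; s[11] = 2; s[12] = 0; s[13] = 4; s[14] = 1; s[15] = 3; s[16] = 1; s[17] = 1; s[18] = 4; s[19] = 3; s[20] = 0; s[21] = 6; s[22] = 5; s[23] = 1; s[24] = 5; s[25] = 5; s[26] = 6; s[27] = 1; s[28] = 0; s[29] = 2; s[30] = 4; s[31] = 5; s[32] = 4; s[33] = 4; s[34] = 2; s[35] = 5; s[36] = 0; s[37] = 3; s[38] = 6; s[39] = 4; s[40] = 6; s[41] = 6; s[42] = 3; s[43] = 4; s[44] = 0; s[45] = 1; s[46] = 2; s[47] = 6; s[48] = 2; s[49] = 2.
Since (s[48], s[49]) = (s[0], s[1]) = (2, 2) (two consecutive terms determine the rest), the sequence is periodic with period 48.

48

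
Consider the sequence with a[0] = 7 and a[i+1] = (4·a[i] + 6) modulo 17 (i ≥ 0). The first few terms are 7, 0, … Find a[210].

6

We have a[0] = 7,  a[1] = 0,  a[2] = 6,  a[3] = 13,  a[4] = 7.
The sequence repeats with period 4.
(210 - 0) mod 4 = 2, so a[210] = a[2] = 6.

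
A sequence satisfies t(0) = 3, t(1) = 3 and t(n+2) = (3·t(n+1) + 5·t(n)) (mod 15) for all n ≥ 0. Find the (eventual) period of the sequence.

We have t(0) = 3; t(1) = 3; t(2) = 9; t(3) = 12; t(4) = 6; t(5) = 3; t(6) = 9.
Since (t(5), t(6)) = (t(1), t(2)) = (3, 9) (two consecutive terms determine the rest), the sequence is eventually periodic: after a pre-period of length 1 it cycles with period 4.

4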